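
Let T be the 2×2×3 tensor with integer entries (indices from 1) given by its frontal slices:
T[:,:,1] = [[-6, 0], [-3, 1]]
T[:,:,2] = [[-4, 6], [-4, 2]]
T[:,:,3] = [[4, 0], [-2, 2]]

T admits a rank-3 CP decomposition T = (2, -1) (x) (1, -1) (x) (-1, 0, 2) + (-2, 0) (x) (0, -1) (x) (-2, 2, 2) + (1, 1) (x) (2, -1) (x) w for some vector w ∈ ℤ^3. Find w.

Subtract the known terms from T to get the rank-1 residual R = (1, 1) (x) (2, -1) (x) w, so R[i,j,k] = a[i]·b[j]·w[k]. Pick indices with nonzero a[1]·b[1] = (1)·(2) = 2. Only the fibre through (1,1,·) is needed: R[1,1,:] = T[1,1,:] − Σₗ aₗ[1]bₗ[1]cₗ = [-6, -4, 4] − (2)·(1)·(-1, 0, 2) − (-2)·(0)·(-2, 2, 2) = [-4, -4, 0]. Then w[k] = R[1,1,k] / 2 for each k, giving w = [-4, -4, 0] / 2 = (-2, -2, 0).

w = (-2, -2, 0)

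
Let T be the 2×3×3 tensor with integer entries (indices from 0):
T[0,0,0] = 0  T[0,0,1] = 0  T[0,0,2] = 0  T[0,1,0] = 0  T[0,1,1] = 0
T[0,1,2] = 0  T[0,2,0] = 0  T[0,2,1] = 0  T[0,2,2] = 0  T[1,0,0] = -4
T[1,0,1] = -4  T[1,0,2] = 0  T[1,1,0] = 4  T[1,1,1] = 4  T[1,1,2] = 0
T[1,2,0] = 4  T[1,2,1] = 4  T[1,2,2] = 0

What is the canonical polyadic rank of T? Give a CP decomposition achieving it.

Lower bound: T ≠ 0 (e.g. T[1,0,0] = -4), so rank(T) ≥ 1.
Upper bound: if T = a ⊗ b ⊗ c then every fibre of T is a multiple of the corresponding factor, so read the factors off the fibres through the nonzero entry T[1,0,0] = -4.
The mode-1 fibre T[:,0,0] = [0, -4] gives a = [0, 1] (primitive direction); the mode-2 fibre T[1,:,0] = [-4, 4, 4] gives b = [1, -1, -1]; then c[k] = T[1,0,k] / (a[1]·b[0]) = [-4, -4, 0] / 1 = [-4, -4, 0].
Expanding [0, 1] ⊗ [1, -1, -1] ⊗ [-4, -4, 0] reproduces all 18 entries of T, so T = [0, 1] ⊗ [1, -1, -1] ⊗ [-4, -4, 0] and rank(T) ≤ 1.
These bounds meet, so rank(T) = 1.

rank(T) = 1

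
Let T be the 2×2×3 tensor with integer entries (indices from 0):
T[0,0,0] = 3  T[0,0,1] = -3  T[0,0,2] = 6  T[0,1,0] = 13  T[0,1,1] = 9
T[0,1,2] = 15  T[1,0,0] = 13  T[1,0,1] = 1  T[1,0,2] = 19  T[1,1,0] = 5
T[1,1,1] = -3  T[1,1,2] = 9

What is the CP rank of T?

2

Lower bound: the mode-3 unfolding of T (rows indexed by k, columns by (i,j) = (0,0), (0,1), (1,0), (1,1)) is [[3, 13, 13, 5], [-3, 9, 1, -3], [6, 15, 19, 9]].
There the 2×2 minor on rows k ∈ {0, 1}, columns (i,j) ∈ {(0,0), (0,1)} is det [[3, 13], [-3, 9]] = 66 ≠ 0, so this unfolding has rank ≥ 2; CP rank is at least every unfolding rank, so rank(T) ≥ 2. (Unfolding ranks only ever bound the CP rank from below — rank(T) can be strictly larger than all of them — so the matching upper bound has to come from an explicit 2-term decomposition.)
Upper bound — finding two terms. Write S_k = T[:,:,k] for the frontal slices: S₀ = [[3, 13], [13, 5]], S₁ = [[-3, 9], [1, -3]], S₂ = [[6, 15], [19, 9]].
If T = a₁ ⊗ b₁ ⊗ c₁ + a₂ ⊗ b₂ ⊗ c₂ then each S_k = c₁[k]·a₁b₁ᵀ + c₂[k]·a₂b₂ᵀ. S₀ and S₁ are linearly independent, so a₁b₁ᵀ and a₂b₂ᵀ must span the same plane of matrices: they are the rank-1 matrices of the form x·S₀ + y·S₁.
det(x·S₀ + y·S₁) is −154·x² − 154·xy = (-154)·(x + y)(x), vanishing at (x:y) = (1:-1) and (0:1).
M₁ = S₀ − S₁ = [[6, 4], [12, 8]] = 2·[1, 2][3, 2]ᵀ and M₂ = S₁ = [[-3, 9], [1, -3]] = −[3, -1][1, -3]ᵀ, so take a₁ = [1, 2], b₁ = [3, 2], a₂ = [3, -1], b₂ = [1, -3].
Each slice is an integer combination of E₁ = a₁b₁ᵀ and E₂ = a₂b₂ᵀ: S₀ = 2·E₁ − E₂, S₁ = −E₂, S₂ = 3·E₁ − E₂; reading off coefficients, c₁ = [2, 0, 3] and c₂ = [-1, -1, -1].
Hence T = [1, 2] ⊗ [3, 2] ⊗ [2, 0, 3] + [3, -1] ⊗ [1, -3] ⊗ [-1, -1, -1], so rank(T) ≤ 2.
These bounds meet, so rank(T) = 2.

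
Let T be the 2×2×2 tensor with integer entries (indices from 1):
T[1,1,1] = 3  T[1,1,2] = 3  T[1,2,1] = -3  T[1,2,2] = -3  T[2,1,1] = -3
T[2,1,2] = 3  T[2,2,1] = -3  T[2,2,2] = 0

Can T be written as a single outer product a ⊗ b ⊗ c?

The mode-1 unfolding of T (rows indexed by i, columns by (j,k) = (1,1), (1,2), (2,1), (2,2)) is [[3, 3, -3, -3], [-3, 3, -3, 0]].
There the 2×2 minor on rows i ∈ {1, 2}, columns (j,k) ∈ {(1,1), (1,2)} is det [[3, 3], [-3, 3]] = 18 ≠ 0, so this unfolding has rank ≥ 2; CP rank is at least every unfolding rank, so rank(T) ≥ 2.
In particular rank(T) ≥ 2 > 1, so T is not rank-1.

No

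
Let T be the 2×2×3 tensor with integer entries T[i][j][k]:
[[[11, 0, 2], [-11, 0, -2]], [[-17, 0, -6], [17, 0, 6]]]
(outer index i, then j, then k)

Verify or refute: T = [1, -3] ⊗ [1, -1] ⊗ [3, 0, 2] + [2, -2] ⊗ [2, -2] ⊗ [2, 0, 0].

Yes

Reconstruct entrywise from the claimed factors. For example, T[1,0,2] = -6 and Σₗ aₗ[1]bₗ[0]cₗ[2] = (-3)·(1)·(2) + (-2)·(2)·(0) = -6; checking all 12 entries, every one matches. The claim holds.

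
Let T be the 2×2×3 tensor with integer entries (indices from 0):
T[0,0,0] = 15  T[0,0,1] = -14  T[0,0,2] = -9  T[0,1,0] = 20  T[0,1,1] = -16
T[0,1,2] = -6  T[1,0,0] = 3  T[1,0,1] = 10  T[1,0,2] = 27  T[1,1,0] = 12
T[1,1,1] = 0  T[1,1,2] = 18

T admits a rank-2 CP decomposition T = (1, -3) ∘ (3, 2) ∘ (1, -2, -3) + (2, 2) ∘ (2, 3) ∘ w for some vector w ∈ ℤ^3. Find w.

w = (3, -2, 0)

Subtract the known terms from T to get the rank-1 residual R = (2, 2) ∘ (2, 3) ∘ w, so R[i,j,k] = a[i]·b[j]·w[k]. Pick indices with nonzero a[0]·b[0] = (2)·(2) = 4. Only the fibre through (0,0,·) is needed: R[0,0,:] = T[0,0,:] − Σₗ aₗ[0]bₗ[0]cₗ = [15, -14, -9] − (1)·(3)·(1, -2, -3) = [12, -8, 0]. Then w[k] = R[0,0,k] / 4 for each k, giving w = [12, -8, 0] / 4 = (3, -2, 0).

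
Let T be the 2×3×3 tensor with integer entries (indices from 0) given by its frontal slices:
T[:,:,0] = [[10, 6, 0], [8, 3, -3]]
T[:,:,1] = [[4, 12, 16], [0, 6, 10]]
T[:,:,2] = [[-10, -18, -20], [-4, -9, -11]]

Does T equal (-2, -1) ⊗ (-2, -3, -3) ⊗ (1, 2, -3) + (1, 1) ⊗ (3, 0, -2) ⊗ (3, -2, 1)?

No

Reconstruct entry (0,0,0) from the claimed factors: Σₗ aₗ[0]bₗ[0]cₗ[0] = (-2)·(-2)·(1) + (1)·(3)·(3) = 13, but T[0,0,0] = 10. The claim is false.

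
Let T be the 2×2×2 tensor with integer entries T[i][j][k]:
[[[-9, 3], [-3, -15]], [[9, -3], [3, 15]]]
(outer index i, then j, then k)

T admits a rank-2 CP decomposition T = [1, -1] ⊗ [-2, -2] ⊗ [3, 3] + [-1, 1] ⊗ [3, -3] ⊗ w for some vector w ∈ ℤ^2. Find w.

w = [1, -3]

Subtract the known terms from T to get the rank-1 residual R = [-1, 1] ⊗ [3, -3] ⊗ w, so R[i,j,k] = a[i]·b[j]·w[k]. Pick indices with nonzero a[0]·b[0] = (-1)·(3) = -3. Only the fibre through (0,0,·) is needed: R[0,0,:] = T[0,0,:] − Σₗ aₗ[0]bₗ[0]cₗ = [-9, 3] − (1)·(-2)·[3, 3] = [-3, 9]. Then w[k] = R[0,0,k] / -3 for each k, giving w = [-3, 9] / -3 = [1, -3].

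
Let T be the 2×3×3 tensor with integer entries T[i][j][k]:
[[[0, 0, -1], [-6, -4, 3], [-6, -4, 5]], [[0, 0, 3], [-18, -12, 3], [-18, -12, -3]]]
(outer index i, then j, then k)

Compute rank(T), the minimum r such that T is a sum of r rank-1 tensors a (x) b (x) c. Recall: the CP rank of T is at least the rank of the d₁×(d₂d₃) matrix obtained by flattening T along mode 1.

Lower bound: the mode-2 unfolding of T (rows indexed by j, columns by (i,k) = (0,0), (0,1), (0,2), (1,0), (1,1), (1,2)) is [[0, 0, -1, 0, 0, 3], [-6, -4, 3, -18, -12, 3], [-6, -4, 5, -18, -12, -3]].
There the 2×2 minor on rows j ∈ {0, 1}, columns (i,k) ∈ {(0,0), (0,2)} is det [[0, -1], [-6, 3]] = -6 ≠ 0, so this unfolding has rank ≥ 2; CP rank is at least every unfolding rank, so rank(T) ≥ 2. (Flattening ranks never certify an upper bound on CP rank; for that we must actually write T with 2 rank-1 terms.)
Upper bound — finding two terms. Write S_k = T[:,:,k] for the frontal slices: S₀ = [[0, -6, -6], [0, -18, -18]], S₁ = [[0, -4, -4], [0, -12, -12]], S₂ = [[-1, 3, 5], [3, 3, -3]].
If T = a₁ (x) b₁ (x) c₁ + a₂ (x) b₂ (x) c₂ then each S_k = c₁[k]·a₁b₁ᵀ + c₂[k]·a₂b₂ᵀ. S₀ and S₂ are linearly independent, so a₁b₁ᵀ and a₂b₂ᵀ must span the same plane of matrices: they are the rank-1 matrices of the form x·S₀ + y·S₂.
The 2×2 minor of x·S₀ + y·S₂ on rows {0,1}, columns {0,1} is 36·xy − 12·y² = 12·(3·x − y)(y), vanishing at (x:y) = (1:3) and (1:0).
M₁ = S₀ + 3·S₂ = [[-3, 3, 9], [9, -9, -27]] = (-3)·[1, -3][1, -1, -3]ᵀ and M₂ = S₀ = [[0, -6, -6], [0, -18, -18]] = (-6)·[1, 3][0, 1, 1]ᵀ, so take a₁ = [1, -3], b₁ = [1, -1, -3], a₂ = [1, 3], b₂ = [0, 1, 1].
Each slice is an integer combination of E₁ = a₁b₁ᵀ and E₂ = a₂b₂ᵀ: S₀ = −6·E₂, S₁ = −4·E₂, S₂ = −E₁ + 2·E₂; reading off coefficients, c₁ = [0, 0, -1] and c₂ = [-6, -4, 2].
Hence T = [1, -3] (x) [1, -1, -3] (x) [0, 0, -1] + [1, 3] (x) [0, 1, 1] (x) [-6, -4, 2], so rank(T) ≤ 2.
These bounds meet, so rank(T) = 2.
Check entry T[1,2,1] = -12: (-3)·(-3)·(0) + (3)·(1)·(-4) = -12.

2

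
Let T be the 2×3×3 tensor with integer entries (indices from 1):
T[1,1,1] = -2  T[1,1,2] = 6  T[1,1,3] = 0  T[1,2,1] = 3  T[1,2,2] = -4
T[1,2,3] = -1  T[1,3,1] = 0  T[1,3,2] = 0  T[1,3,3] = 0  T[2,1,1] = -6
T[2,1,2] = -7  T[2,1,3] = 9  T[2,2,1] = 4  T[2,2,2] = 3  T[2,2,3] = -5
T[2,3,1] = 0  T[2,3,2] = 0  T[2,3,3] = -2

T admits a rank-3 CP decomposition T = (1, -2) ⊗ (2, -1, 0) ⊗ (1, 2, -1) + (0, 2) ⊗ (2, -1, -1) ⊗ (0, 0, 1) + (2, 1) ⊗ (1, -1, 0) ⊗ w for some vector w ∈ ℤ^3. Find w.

w = (-2, 1, 1)

Subtract the known terms from T to get the rank-1 residual R = (2, 1) ⊗ (1, -1, 0) ⊗ w, so R[i,j,k] = a[i]·b[j]·w[k]. Pick indices with nonzero a[1]·b[1] = (2)·(1) = 2. Only the fibre through (1,1,·) is needed: R[1,1,:] = T[1,1,:] − Σₗ aₗ[1]bₗ[1]cₗ = [-2, 6, 0] − (1)·(2)·(1, 2, -1) − (0)·(2)·(0, 0, 1) = [-4, 2, 2]. Then w[k] = R[1,1,k] / 2 for each k, giving w = [-4, 2, 2] / 2 = (-2, 1, 1).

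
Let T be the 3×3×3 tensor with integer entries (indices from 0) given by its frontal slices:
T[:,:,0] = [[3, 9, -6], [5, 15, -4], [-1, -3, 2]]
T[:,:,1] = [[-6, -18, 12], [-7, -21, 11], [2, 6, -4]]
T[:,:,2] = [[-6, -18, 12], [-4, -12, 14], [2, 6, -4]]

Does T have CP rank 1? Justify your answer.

No

The mode-3 unfolding of T (rows indexed by k, columns by (i,j) = (0,0), (0,1), (0,2), (1,0), (1,1), (1,2), (2,0), (2,1), (2,2)) is [[3, 9, -6, 5, 15, -4, -1, -3, 2], [-6, -18, 12, -7, -21, 11, 2, 6, -4], [-6, -18, 12, -4, -12, 14, 2, 6, -4]].
There the 2×2 minor on rows k ∈ {0, 1}, columns (i,j) ∈ {(0,0), (1,0)} is det [[3, 5], [-6, -7]] = 9 ≠ 0, so this unfolding has rank ≥ 2; CP rank is at least every unfolding rank, so rank(T) ≥ 2.
In particular rank(T) ≥ 2 > 1, so T is not rank-1.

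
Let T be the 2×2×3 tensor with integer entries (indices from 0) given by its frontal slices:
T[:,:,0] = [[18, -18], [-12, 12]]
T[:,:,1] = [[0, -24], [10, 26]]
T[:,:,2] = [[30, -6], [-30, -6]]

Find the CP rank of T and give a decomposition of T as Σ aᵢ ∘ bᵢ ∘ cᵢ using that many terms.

rank(T) = 2

Lower bound: the mode-3 unfolding of T (rows indexed by k, columns by (i,j) = (0,0), (0,1), (1,0), (1,1)) is [[18, -18, -12, 12], [0, -24, 10, 26], [30, -6, -30, -6]].
There the 2×2 minor on rows k ∈ {0, 1}, columns (i,j) ∈ {(0,0), (0,1)} is det [[18, -18], [0, -24]] = -432 ≠ 0, so this unfolding has rank ≥ 2; CP rank is at least every unfolding rank, so rank(T) ≥ 2. (This is only a lower bound: in general the CP rank may exceed every unfolding rank, so we still need to exhibit 2 rank-1 terms summing to T.)
Upper bound — finding two terms. Write S_k = T[:,:,k] for the frontal slices: S₀ = [[18, -18], [-12, 12]], S₁ = [[0, -24], [10, 26]], S₂ = [[30, -6], [-30, -6]].
If T = a₁ ∘ b₁ ∘ c₁ + a₂ ∘ b₂ ∘ c₂ then each S_k = c₁[k]·a₁b₁ᵀ + c₂[k]·a₂b₂ᵀ. S₀ and S₁ are linearly independent, so a₁b₁ᵀ and a₂b₂ᵀ must span the same plane of matrices: they are the rank-1 matrices of the form x·S₀ + y·S₁.
det(x·S₀ + y·S₁) is 360·xy + 240·y² = 120·(3·x + 2·y)(y), vanishing at (x:y) = (2:-3) and (1:0).
M₁ = 2·S₀ − 3·S₁ = [[36, 36], [-54, -54]] = 18·[2, -3][1, 1]ᵀ and M₂ = S₀ = [[18, -18], [-12, 12]] = 6·[3, -2][1, -1]ᵀ, so take a₁ = [2, -3], b₁ = [1, 1], a₂ = [3, -2], b₂ = [1, -1].
Each slice is an integer combination of E₁ = a₁b₁ᵀ and E₂ = a₂b₂ᵀ: S₀ = 6·E₂, S₁ = −6·E₁ + 4·E₂, S₂ = 6·E₁ + 6·E₂; reading off coefficients, c₁ = [0, -6, 6] and c₂ = [6, 4, 6].
Hence T = [2, -3] ∘ [1, 1] ∘ [0, -6, 6] + [3, -2] ∘ [1, -1] ∘ [6, 4, 6], so rank(T) ≤ 2.
These bounds meet, so rank(T) = 2.
Check entry T[1,1,0] = 12: (-3)·(1)·(0) + (-2)·(-1)·(6) = 12.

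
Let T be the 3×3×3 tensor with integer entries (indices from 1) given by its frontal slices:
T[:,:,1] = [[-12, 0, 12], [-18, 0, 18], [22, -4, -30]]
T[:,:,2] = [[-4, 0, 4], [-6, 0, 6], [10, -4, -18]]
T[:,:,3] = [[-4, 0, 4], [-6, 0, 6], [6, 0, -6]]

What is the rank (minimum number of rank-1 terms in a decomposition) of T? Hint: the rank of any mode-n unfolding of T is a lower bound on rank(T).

2

Lower bound: in the mode-3 unfolding of T (rows indexed by k, columns by (i,j)) the 2×2 minor on rows k ∈ {1, 2}, columns (i,j) ∈ {(1,1), (3,1)} is det [[-12, 22], [-4, 10]] = -32 ≠ 0, so that unfolding has rank ≥ 2 and hence rank(T) ≥ 2 (CP rank is at least every unfolding rank, though it can be larger).
Upper bound: with S_k = T[:,:,k], the two rank-1 terms a₁b₁ᵀ, a₂b₂ᵀ are the rank-1 members of the pencil x·S₁ + y·S₂.
The 2×2 minor of x·S₁ + y·S₂ on rows {1,3}, columns {1,2} is 48·x² + 64·xy + 16·y² = 16·(x + y)(3·x + y), vanishing at (x:y) = (1:-1) and (1:-3).
M₁ = S₁ − S₂ = [[-8, 0, 8], [-12, 0, 12], [12, 0, -12]] = (-4)·(2, 3, -3)(1, 0, -1)ᵀ and M₂ = S₁ − 3·S₂ = [[0, 0, 0], [0, 0, 0], [-8, 8, 24]] = (-8)·(0, 0, 1)(1, -1, -3)ᵀ, so take a₁ = (2, 3, -3), b₁ = (1, 0, -1), a₂ = (0, 0, 1), b₂ = (1, -1, -3).
Each slice is an integer combination of E₁ = a₁b₁ᵀ and E₂ = a₂b₂ᵀ: S₁ = −6·E₁ + 4·E₂, S₂ = −2·E₁ + 4·E₂, S₃ = −2·E₁; reading off coefficients, c₁ = (-6, -2, -2) and c₂ = (4, 4, 0).
Hence T = (2, 3, -3) ∘ (1, 0, -1) ∘ (-6, -2, -2) + (0, 0, 1) ∘ (1, -1, -3) ∘ (4, 4, 0), so rank(T) ≤ 2.
These bounds meet, so rank(T) = 2.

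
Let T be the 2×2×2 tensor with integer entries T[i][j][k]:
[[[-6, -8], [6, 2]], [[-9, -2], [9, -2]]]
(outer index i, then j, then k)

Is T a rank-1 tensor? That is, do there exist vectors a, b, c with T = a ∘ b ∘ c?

The mode-3 unfolding of T (rows indexed by k, columns by (i,j) = (0,0), (0,1), (1,0), (1,1)) is [[-6, 6, -9, 9], [-8, 2, -2, -2]].
There the 2×2 minor on rows k ∈ {0, 1}, columns (i,j) ∈ {(0,0), (0,1)} is det [[-6, 6], [-8, 2]] = 36 ≠ 0, so this unfolding has rank ≥ 2; CP rank is at least every unfolding rank, so rank(T) ≥ 2.
In particular rank(T) ≥ 2 > 1, so T is not rank-1.

No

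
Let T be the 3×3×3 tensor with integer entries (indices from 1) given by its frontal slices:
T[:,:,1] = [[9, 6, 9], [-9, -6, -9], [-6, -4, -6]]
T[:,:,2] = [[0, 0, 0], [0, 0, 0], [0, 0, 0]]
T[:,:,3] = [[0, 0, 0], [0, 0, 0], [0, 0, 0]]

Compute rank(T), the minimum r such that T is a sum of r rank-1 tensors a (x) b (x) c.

Lower bound: T ≠ 0 (e.g. T[1,1,1] = 9), so rank(T) ≥ 1.
Upper bound: if T = a (x) b (x) c then every fibre of T is a multiple of the corresponding factor, so read the factors off the fibres through the nonzero entry T[1,1,1] = 9.
The mode-1 fibre T[:,1,1] = [9, -9, -6] gives a = [3, -3, -2] (primitive direction); the mode-2 fibre T[1,:,1] = [9, 6, 9] gives b = [3, 2, 3]; then c[k] = T[1,1,k] / (a[1]·b[1]) = [9, 0, 0] / 9 = [1, 0, 0].
Expanding [3, -3, -2] (x) [3, 2, 3] (x) [1, 0, 0] reproduces all 27 entries of T, so T = [3, -3, -2] (x) [3, 2, 3] (x) [1, 0, 0] and rank(T) ≤ 1.
These bounds meet, so rank(T) = 1.
Check entry T[1,3,2] = 0: (3)·(3)·(0) = 0.

1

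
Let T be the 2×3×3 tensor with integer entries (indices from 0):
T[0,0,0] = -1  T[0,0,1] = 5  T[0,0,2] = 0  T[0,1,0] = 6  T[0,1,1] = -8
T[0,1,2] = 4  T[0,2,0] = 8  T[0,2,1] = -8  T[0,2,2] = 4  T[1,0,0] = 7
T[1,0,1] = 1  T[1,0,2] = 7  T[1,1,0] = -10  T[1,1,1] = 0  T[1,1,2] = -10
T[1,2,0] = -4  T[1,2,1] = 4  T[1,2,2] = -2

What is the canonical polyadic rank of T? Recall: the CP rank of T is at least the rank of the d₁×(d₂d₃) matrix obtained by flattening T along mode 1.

3

Lower bound: the mode-3 unfolding of T (rows indexed by k, columns by (i,j) = (0,0), (0,1), (0,2), (1,0), (1,1), (1,2)) is [[-1, 6, 8, 7, -10, -4], [5, -8, -8, 1, 0, 4], [0, 4, 4, 7, -10, -2]].
There the 3×3 minor on rows k ∈ {0, 1, 2}, columns (i,j) ∈ {(0,0), (0,1), (0,2)} is det [[-1, 6, 8], [5, -8, -8], [0, 4, 4]] = 40 ≠ 0, so this unfolding has rank ≥ 3; CP rank is at least every unfolding rank, so rank(T) ≥ 3. (This is only a lower bound: in general the CP rank may exceed every unfolding rank, so we still need to exhibit 3 rank-1 terms summing to T.)
Upper bound: T is a sum of 3 rank-1 terms, T = [1, -1] (x) [1, -2, 0] (x) [-1, -1, -2] + [1, 1] (x) [1, -1, 0] (x) [4, 2, 4] + [2, -1] (x) [1, -2, -2] (x) [-2, 2, -1] (written with every a and b primitive with positive leading entry and the scale carried by c; CP decompositions are not unique, and this one is verified by expanding entrywise), so rank(T) ≤ 3.
These bounds meet, so rank(T) = 3.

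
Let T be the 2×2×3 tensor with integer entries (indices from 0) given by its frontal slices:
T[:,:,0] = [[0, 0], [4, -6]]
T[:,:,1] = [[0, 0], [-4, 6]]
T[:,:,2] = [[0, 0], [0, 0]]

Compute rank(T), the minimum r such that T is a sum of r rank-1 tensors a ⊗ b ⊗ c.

1

Lower bound: T ≠ 0 (e.g. T[1,0,0] = 4), so rank(T) ≥ 1.
Upper bound: the mode-1 fibre T[:,0,0] = [0, 4] gives a = [0, 1] (primitive direction); the mode-2 fibre T[1,:,0] = [4, -6] gives b = [2, -3]; then c[k] = T[1,0,k] / (a[1]·b[0]) = [4, -4, 0] / 2 = [2, -2, 0].
Expanding [0, 1] ⊗ [2, -3] ⊗ [2, -2, 0] reproduces all 12 entries of T, so T = [0, 1] ⊗ [2, -3] ⊗ [2, -2, 0] and rank(T) ≤ 1.
These bounds meet, so rank(T) = 1.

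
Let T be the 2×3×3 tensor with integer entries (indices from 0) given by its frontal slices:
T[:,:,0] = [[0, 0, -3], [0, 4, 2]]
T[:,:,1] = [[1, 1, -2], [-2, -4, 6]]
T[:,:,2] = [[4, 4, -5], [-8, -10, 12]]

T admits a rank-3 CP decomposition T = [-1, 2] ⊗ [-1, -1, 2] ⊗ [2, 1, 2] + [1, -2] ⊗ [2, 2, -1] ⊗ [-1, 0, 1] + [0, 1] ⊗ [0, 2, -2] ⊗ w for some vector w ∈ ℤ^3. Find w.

Subtract the known terms from T to get the rank-1 residual R = [0, 1] ⊗ [0, 2, -2] ⊗ w, so R[i,j,k] = a[i]·b[j]·w[k]. Pick indices with nonzero a[1]·b[1] = (1)·(2) = 2. Only the fibre through (1,1,·) is needed: R[1,1,:] = T[1,1,:] − Σₗ aₗ[1]bₗ[1]cₗ = [4, -4, -10] − (2)·(-1)·[2, 1, 2] − (-2)·(2)·[-1, 0, 1] = [4, -2, -2]. Then w[k] = R[1,1,k] / 2 for each k, giving w = [4, -2, -2] / 2 = [2, -1, -1].

w = [2, -1, -1]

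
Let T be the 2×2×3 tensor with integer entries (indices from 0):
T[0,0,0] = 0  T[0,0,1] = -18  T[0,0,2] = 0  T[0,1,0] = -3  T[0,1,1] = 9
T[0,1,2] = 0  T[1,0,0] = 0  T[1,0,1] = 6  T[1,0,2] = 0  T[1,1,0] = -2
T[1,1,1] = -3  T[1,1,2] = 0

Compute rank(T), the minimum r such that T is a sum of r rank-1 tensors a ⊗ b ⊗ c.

2

Lower bound: the mode-3 unfolding of T (rows indexed by k, columns by (i,j) = (0,0), (0,1), (1,0), (1,1)) is [[0, -3, 0, -2], [-18, 9, 6, -3], [0, 0, 0, 0]].
There the 2×2 minor on rows k ∈ {0, 1}, columns (i,j) ∈ {(0,0), (0,1)} is det [[0, -3], [-18, 9]] = -54 ≠ 0, so this unfolding has rank ≥ 2; CP rank is at least every unfolding rank, so rank(T) ≥ 2. (Flattening ranks never certify an upper bound on CP rank; for that we must actually write T with 2 rank-1 terms.)
Upper bound — finding two terms. Write S_k = T[:,:,k] for the frontal slices: S₀ = [[0, -3], [0, -2]], S₁ = [[-18, 9], [6, -3]], S₂ = [[0, 0], [0, 0]].
If T = a₁ ⊗ b₁ ⊗ c₁ + a₂ ⊗ b₂ ⊗ c₂ then each S_k = c₁[k]·a₁b₁ᵀ + c₂[k]·a₂b₂ᵀ. S₀ and S₁ are linearly independent, so a₁b₁ᵀ and a₂b₂ᵀ must span the same plane of matrices: they are the rank-1 matrices of the form x·S₀ + y·S₁.
det(x·S₀ + y·S₁) is 54·xy = 54·(y)(x), vanishing at (x:y) = (1:0) and (0:1).
M₁ = S₀ = [[0, -3], [0, -2]] = −[3, 2][0, 1]ᵀ and M₂ = S₁ = [[-18, 9], [6, -3]] = (-3)·[3, -1][2, -1]ᵀ, so take a₁ = [3, 2], b₁ = [0, 1], a₂ = [3, -1], b₂ = [2, -1].
Each slice is an integer combination of E₁ = a₁b₁ᵀ and E₂ = a₂b₂ᵀ: S₀ = −E₁, S₁ = −3·E₂, S₂ = 0; reading off coefficients, c₁ = [-1, 0, 0] and c₂ = [0, -3, 0].
Hence T = [3, 2] ⊗ [0, 1] ⊗ [-1, 0, 0] + [3, -1] ⊗ [2, -1] ⊗ [0, -3, 0], so rank(T) ≤ 2.
These bounds meet, so rank(T) = 2.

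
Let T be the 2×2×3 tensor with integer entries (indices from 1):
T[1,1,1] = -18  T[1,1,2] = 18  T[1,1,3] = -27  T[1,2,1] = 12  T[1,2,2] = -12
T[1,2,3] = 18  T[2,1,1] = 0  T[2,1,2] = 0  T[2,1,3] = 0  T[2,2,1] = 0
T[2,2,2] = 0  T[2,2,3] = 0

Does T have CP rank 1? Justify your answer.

The mode-1 fibre T[:,1,1] = [-18, 0] gives a = [1, 0] (primitive direction); the mode-2 fibre T[1,:,1] = [-18, 12] gives b = [3, -2]; then c[k] = T[1,1,k] / (a[1]·b[1]) = [-18, 18, -27] / 3 = [-6, 6, -9].
Expanding [1, 0] ⊗ [3, -2] ⊗ [-6, 6, -9] reproduces all 12 entries of T, so T = [1, 0] ⊗ [3, -2] ⊗ [-6, 6, -9] and rank(T) ≤ 1.
Equivalently every frontal slice T[:,:,k] is c[k] times the rank-1 matrix [1, 0] ⊗ [3, -2]. So T has rank 1 (it is nonzero).

Yes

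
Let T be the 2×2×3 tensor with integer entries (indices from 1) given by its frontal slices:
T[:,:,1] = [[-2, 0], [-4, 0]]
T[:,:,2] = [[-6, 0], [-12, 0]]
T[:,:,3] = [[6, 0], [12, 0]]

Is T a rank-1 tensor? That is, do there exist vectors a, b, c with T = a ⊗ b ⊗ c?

If T = a ⊗ b ⊗ c then every fibre of T is a multiple of the corresponding factor, so read the factors off the fibres through the nonzero entry T[1,1,1] = -2.
The mode-1 fibre T[:,1,1] = [-2, -4] gives a = [1, 2] (primitive direction); the mode-2 fibre T[1,:,1] = [-2, 0] gives b = [1, 0]; then c[k] = T[1,1,k] / (a[1]·b[1]) = [-2, -6, 6] / 1 = [-2, -6, 6].
Expanding [1, 2] ⊗ [1, 0] ⊗ [-2, -6, 6] reproduces all 12 entries of T, so T = [1, 2] ⊗ [1, 0] ⊗ [-2, -6, 6] and rank(T) ≤ 1.
Equivalently every frontal slice T[:,:,k] is c[k] times the rank-1 matrix [1, 2] ⊗ [1, 0]. So T has rank 1 (it is nonzero).

Yes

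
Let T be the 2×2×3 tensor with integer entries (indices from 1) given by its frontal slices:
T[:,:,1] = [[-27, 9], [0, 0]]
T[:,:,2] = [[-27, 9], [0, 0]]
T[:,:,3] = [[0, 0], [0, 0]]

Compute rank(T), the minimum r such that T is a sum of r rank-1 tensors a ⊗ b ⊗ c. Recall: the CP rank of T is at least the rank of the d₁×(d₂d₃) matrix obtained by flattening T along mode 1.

1

Lower bound: T ≠ 0 (e.g. T[1,1,1] = -27), so rank(T) ≥ 1.
Upper bound: if T = a ⊗ b ⊗ c then every fibre of T is a multiple of the corresponding factor, so read the factors off the fibres through the nonzero entry T[1,1,1] = -27.
The mode-1 fibre T[:,1,1] = [-27, 0] gives a = [1, 0] (primitive direction); the mode-2 fibre T[1,:,1] = [-27, 9] gives b = [3, -1]; then c[k] = T[1,1,k] / (a[1]·b[1]) = [-27, -27, 0] / 3 = [-9, -9, 0].
Expanding [1, 0] ⊗ [3, -1] ⊗ [-9, -9, 0] reproduces all 12 entries of T, so T = [1, 0] ⊗ [3, -1] ⊗ [-9, -9, 0] and rank(T) ≤ 1.
These bounds meet, so rank(T) = 1.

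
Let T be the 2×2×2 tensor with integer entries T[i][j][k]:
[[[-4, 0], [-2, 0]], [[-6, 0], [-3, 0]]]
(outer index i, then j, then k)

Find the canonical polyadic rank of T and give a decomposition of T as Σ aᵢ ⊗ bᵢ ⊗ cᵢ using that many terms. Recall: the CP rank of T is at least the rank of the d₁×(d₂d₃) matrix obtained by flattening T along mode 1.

Lower bound: T ≠ 0 (e.g. T[0,0,0] = -4), so rank(T) ≥ 1.
Upper bound: the mode-1 fibre T[:,0,0] = [-4, -6] gives a = [2, 3] (primitive direction); the mode-2 fibre T[0,:,0] = [-4, -2] gives b = [2, 1]; then c[k] = T[0,0,k] / (a[0]·b[0]) = [-4, 0] / 4 = [-1, 0].
Expanding [2, 3] ⊗ [2, 1] ⊗ [-1, 0] reproduces all 8 entries of T, so T = [2, 3] ⊗ [2, 1] ⊗ [-1, 0] and rank(T) ≤ 1.
These bounds meet, so rank(T) = 1.

rank(T) = 1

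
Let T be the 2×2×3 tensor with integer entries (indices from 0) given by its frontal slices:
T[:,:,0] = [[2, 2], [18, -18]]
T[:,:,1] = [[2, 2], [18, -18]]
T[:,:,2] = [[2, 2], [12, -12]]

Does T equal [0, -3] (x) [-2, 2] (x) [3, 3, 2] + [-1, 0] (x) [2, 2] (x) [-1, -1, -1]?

Yes

Reconstruct entrywise from the claimed factors. For example, T[1,0,1] = 18 and Σₗ aₗ[1]bₗ[0]cₗ[1] = (-3)·(-2)·(3) + (0)·(2)·(-1) = 18; checking all 12 entries, every one matches. The claim holds.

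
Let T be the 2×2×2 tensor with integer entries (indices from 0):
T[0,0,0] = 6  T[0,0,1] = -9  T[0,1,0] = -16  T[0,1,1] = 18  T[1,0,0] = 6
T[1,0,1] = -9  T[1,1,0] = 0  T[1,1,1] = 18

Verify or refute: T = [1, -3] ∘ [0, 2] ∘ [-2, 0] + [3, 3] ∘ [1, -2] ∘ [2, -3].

Reconstruct entrywise from the claimed factors. For example, T[0,0,1] = -9 and Σₗ aₗ[0]bₗ[0]cₗ[1] = (1)·(0)·(0) + (3)·(1)·(-3) = -9; checking all 8 entries, every one matches. The claim holds.

Yes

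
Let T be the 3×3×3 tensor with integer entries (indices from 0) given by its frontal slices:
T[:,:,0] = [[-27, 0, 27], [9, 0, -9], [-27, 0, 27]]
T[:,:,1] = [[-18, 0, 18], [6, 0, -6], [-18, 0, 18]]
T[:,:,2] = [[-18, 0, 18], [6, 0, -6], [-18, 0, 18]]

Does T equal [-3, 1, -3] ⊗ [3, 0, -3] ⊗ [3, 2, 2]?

Reconstruct entrywise from the claimed factors. For example, T[0,1,0] = 0 and Σₗ aₗ[0]bₗ[1]cₗ[0] = (-3)·(0)·(3) = 0; checking all 27 entries, every one matches. The claim holds.

Yes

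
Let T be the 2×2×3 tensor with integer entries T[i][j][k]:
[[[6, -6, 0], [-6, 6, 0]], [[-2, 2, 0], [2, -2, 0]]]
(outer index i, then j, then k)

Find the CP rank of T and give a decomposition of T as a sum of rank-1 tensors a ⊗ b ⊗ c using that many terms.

rank(T) = 1

Lower bound: T ≠ 0 (e.g. T[0,0,0] = 6), so rank(T) ≥ 1.
Upper bound: if T = a ⊗ b ⊗ c then every fibre of T is a multiple of the corresponding factor, so read the factors off the fibres through the nonzero entry T[0,0,0] = 6.
The mode-1 fibre T[:,0,0] = [6, -2] gives a = (3, -1) (primitive direction); the mode-2 fibre T[0,:,0] = [6, -6] gives b = (1, -1); then c[k] = T[0,0,k] / (a[0]·b[0]) = [6, -6, 0] / 3 = (2, -2, 0).
Expanding (3, -1) ⊗ (1, -1) ⊗ (2, -2, 0) reproduces all 12 entries of T, so T = (3, -1) ⊗ (1, -1) ⊗ (2, -2, 0) and rank(T) ≤ 1.
These bounds meet, so rank(T) = 1.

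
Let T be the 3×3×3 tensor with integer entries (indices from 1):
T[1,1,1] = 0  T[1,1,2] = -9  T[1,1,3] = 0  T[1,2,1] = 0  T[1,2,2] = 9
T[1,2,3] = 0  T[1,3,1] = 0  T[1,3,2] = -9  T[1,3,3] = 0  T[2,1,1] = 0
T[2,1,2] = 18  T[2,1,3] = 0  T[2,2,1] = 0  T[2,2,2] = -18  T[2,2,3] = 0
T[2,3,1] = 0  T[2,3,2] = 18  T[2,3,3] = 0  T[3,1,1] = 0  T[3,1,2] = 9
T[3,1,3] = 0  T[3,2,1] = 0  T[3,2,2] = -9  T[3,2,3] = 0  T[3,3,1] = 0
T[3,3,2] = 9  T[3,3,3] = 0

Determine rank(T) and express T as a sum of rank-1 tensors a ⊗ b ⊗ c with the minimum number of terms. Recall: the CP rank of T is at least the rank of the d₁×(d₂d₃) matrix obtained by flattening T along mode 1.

rank(T) = 1

Lower bound: T ≠ 0 (e.g. T[1,1,2] = -9), so rank(T) ≥ 1.
Upper bound: if T = a ⊗ b ⊗ c then every fibre of T is a multiple of the corresponding factor, so read the factors off the fibres through the nonzero entry T[1,1,2] = -9.
The mode-1 fibre T[:,1,2] = [-9, 18, 9] gives a = (1, -2, -1) (primitive direction); the mode-2 fibre T[1,:,2] = [-9, 9, -9] gives b = (1, -1, 1); then c[k] = T[1,1,k] / (a[1]·b[1]) = [0, -9, 0] / 1 = (0, -9, 0).
Expanding (1, -2, -1) ⊗ (1, -1, 1) ⊗ (0, -9, 0) reproduces all 27 entries of T, so T = (1, -2, -1) ⊗ (1, -1, 1) ⊗ (0, -9, 0) and rank(T) ≤ 1.
These bounds meet, so rank(T) = 1.
Check entry T[1,3,2] = -9: (1)·(1)·(-9) = -9.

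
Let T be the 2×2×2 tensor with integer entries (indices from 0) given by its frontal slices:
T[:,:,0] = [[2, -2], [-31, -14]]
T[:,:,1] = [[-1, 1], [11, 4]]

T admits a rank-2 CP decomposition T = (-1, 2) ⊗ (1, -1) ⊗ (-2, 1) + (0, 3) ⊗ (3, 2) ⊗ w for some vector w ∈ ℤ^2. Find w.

Subtract the known terms from T to get the rank-1 residual R = (0, 3) ⊗ (3, 2) ⊗ w, so R[i,j,k] = a[i]·b[j]·w[k]. Pick indices with nonzero a[1]·b[0] = (3)·(3) = 9. Only the fibre through (1,0,·) is needed: R[1,0,:] = T[1,0,:] − Σₗ aₗ[1]bₗ[0]cₗ = [-31, 11] − (2)·(1)·(-2, 1) = [-27, 9]. Then w[k] = R[1,0,k] / 9 for each k, giving w = [-27, 9] / 9 = (-3, 1).

w = (-3, 1)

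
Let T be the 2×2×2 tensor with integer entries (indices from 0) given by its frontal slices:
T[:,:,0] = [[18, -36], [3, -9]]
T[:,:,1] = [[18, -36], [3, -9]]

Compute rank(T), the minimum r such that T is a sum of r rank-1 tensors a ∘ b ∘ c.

2

Lower bound: the mode-2 unfolding of T (rows indexed by j, columns by (i,k) = (0,0), (0,1), (1,0), (1,1)) is [[18, 18, 3, 3], [-36, -36, -9, -9]].
There the 2×2 minor on rows j ∈ {0, 1}, columns (i,k) ∈ {(0,0), (1,0)} is det [[18, 3], [-36, -9]] = -54 ≠ 0, so this unfolding has rank ≥ 2; CP rank is at least every unfolding rank, so rank(T) ≥ 2. (This is only a lower bound: in general the CP rank may exceed every unfolding rank, so we still need to exhibit 2 rank-1 terms summing to T.)
Upper bound — finding two terms. Every mode-3 slice of T is a multiple of one matrix: T[:,:,k] = c[k]·M with c = [1, 1] and M = [[18, -36], [3, -9]] (rows indexed by i, columns by j). So it suffices to write M as a sum of two rank-1 matrices.
Splitting M by its rows (i = 0, 1), M = [1, 0][18, -36]ᵀ + [0, 1][3, -9]ᵀ.
Hence T = [1, 0] ∘ [18, -36] ∘ [1, 1] + [0, 1] ∘ [3, -9] ∘ [1, 1], so rank(T) ≤ 2.
These bounds meet, so rank(T) = 2.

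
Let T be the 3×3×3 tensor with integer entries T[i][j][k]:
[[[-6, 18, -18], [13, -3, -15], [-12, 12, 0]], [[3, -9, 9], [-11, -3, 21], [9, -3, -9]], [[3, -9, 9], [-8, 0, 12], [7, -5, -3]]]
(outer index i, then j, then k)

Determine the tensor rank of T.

2

Lower bound: the mode-3 unfolding of T (rows indexed by k, columns by (i,j) = (0,0), (0,1), (0,2), (1,0), (1,1), (1,2), (2,0), (2,1), (2,2)) is [[-6, 13, -12, 3, -11, 9, 3, -8, 7], [18, -3, 12, -9, -3, -3, -9, 0, -5], [-18, -15, 0, 9, 21, -9, 9, 12, -3]].
There the 2×2 minor on rows k ∈ {0, 1}, columns (i,j) ∈ {(0,0), (0,1)} is det [[-6, 13], [18, -3]] = -216 ≠ 0, so this unfolding has rank ≥ 2; CP rank is at least every unfolding rank, so rank(T) ≥ 2. (Unfolding ranks only ever bound the CP rank from below — rank(T) can be strictly larger than all of them — so the matching upper bound has to come from an explicit 2-term decomposition.)
Upper bound — finding two terms. Write S_k = T[:,:,k] for the frontal slices: S₀ = [[-6, 13, -12], [3, -11, 9], [3, -8, 7]], S₁ = [[18, -3, 12], [-9, -3, -3], [-9, 0, -5]], S₂ = [[-18, -15, 0], [9, 21, -9], [9, 12, -3]].
If T = a₁ ⊗ b₁ ⊗ c₁ + a₂ ⊗ b₂ ⊗ c₂ then each S_k = c₁[k]·a₁b₁ᵀ + c₂[k]·a₂b₂ᵀ. S₀ and S₁ are linearly independent, so a₁b₁ᵀ and a₂b₂ᵀ must span the same plane of matrices: they are the rank-1 matrices of the form x·S₀ + y·S₁.
The 2×2 minor of x·S₀ + y·S₁ on rows {0,1}, columns {0,1} is 27·x² − 54·xy − 81·y² = 27·(x − 3·y)(x + y), vanishing at (x:y) = (3:1) and (1:-1).
M₁ = 3·S₀ + S₁ = [[0, 36, -24], [0, -36, 24], [0, -24, 16]] = 4·[3, -3, -2][0, 3, -2]ᵀ and M₂ = S₀ − S₁ = [[-24, 16, -24], [12, -8, 12], [12, -8, 12]] = (-4)·[2, -1, -1][3, -2, 3]ᵀ, so take a₁ = [3, -3, -2], b₁ = [0, 3, -2], a₂ = [2, -1, -1], b₂ = [3, -2, 3].
Each slice is an integer combination of E₁ = a₁b₁ᵀ and E₂ = a₂b₂ᵀ: S₀ = E₁ − E₂, S₁ = E₁ + 3·E₂, S₂ = −3·E₁ − 3·E₂; reading off coefficients, c₁ = [1, 1, -3] and c₂ = [-1, 3, -3].
Hence T = [3, -3, -2] ⊗ [0, 3, -2] ⊗ [1, 1, -3] + [2, -1, -1] ⊗ [3, -2, 3] ⊗ [-1, 3, -3], so rank(T) ≤ 2.
These bounds meet, so rank(T) = 2.
Check entry T[0,1,2] = -15: (3)·(3)·(-3) + (2)·(-2)·(-3) = -15.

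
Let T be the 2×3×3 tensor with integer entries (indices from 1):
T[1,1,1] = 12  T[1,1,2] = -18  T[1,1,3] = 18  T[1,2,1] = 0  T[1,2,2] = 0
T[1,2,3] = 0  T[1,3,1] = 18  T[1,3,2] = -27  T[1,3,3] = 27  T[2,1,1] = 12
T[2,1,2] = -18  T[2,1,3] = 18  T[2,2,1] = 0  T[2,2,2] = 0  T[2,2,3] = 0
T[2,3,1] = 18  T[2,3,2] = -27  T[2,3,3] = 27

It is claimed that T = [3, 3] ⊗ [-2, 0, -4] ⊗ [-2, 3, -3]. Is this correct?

Reconstruct entry (1,3,1) from the claimed factors: Σₗ aₗ[1]bₗ[3]cₗ[1] = (3)·(-4)·(-2) = 24, but T[1,3,1] = 18. The claim is false.

No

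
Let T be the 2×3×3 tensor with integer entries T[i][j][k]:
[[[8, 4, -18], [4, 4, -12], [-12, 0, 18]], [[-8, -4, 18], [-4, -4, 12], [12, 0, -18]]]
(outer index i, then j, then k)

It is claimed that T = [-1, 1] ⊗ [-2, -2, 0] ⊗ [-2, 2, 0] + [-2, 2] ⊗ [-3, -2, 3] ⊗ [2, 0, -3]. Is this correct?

Reconstruct entrywise from the claimed factors. For example, T[1,0,0] = -8 and Σₗ aₗ[1]bₗ[0]cₗ[0] = (1)·(-2)·(-2) + (2)·(-3)·(2) = -8; checking all 18 entries, every one matches. The claim holds.

Yes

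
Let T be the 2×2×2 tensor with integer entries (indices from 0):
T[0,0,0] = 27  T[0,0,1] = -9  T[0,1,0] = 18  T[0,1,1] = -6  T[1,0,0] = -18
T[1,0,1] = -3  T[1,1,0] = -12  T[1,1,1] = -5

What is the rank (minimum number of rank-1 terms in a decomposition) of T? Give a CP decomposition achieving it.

rank(T) = 2

Lower bound: in the mode-2 unfolding of T (rows indexed by j, columns by (i,k)) the 2×2 minor on rows j ∈ {0, 1}, columns (i,k) ∈ {(0,0), (1,1)} is det [[27, -3], [18, -5]] = -81 ≠ 0, so that unfolding has rank ≥ 2 and hence rank(T) ≥ 2 (CP rank is at least every unfolding rank, though it can be larger).
Upper bound: with S_k = T[:,:,k], the two rank-1 terms a₁b₁ᵀ, a₂b₂ᵀ are the rank-1 members of the pencil x·S₀ + y·S₁.
det(x·S₀ + y·S₁) is −81·xy + 27·y² = (-27)·(3·x − y)(y), vanishing at (x:y) = (1:3) and (1:0).
M₁ = S₀ + 3·S₁ = [[0, 0], [-27, -27]] = (-27)·(0, 1)(1, 1)ᵀ and M₂ = S₀ = [[27, 18], [-18, -12]] = 3·(3, -2)(3, 2)ᵀ, so take a₁ = (0, 1), b₁ = (1, 1), a₂ = (3, -2), b₂ = (3, 2).
Each slice is an integer combination of E₁ = a₁b₁ᵀ and E₂ = a₂b₂ᵀ: S₀ = 3·E₂, S₁ = −9·E₁ − E₂; reading off coefficients, c₁ = (0, -9) and c₂ = (3, -1).
Hence T = (0, 1) ⊗ (1, 1) ⊗ (0, -9) + (3, -2) ⊗ (3, 2) ⊗ (3, -1), so rank(T) ≤ 2.
These bounds meet, so rank(T) = 2.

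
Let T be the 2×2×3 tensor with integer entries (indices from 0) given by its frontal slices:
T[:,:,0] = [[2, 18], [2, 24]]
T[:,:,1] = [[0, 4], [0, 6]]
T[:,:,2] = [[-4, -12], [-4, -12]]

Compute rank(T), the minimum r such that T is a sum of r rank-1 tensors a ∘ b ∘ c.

2

Lower bound: the mode-1 unfolding of T (rows indexed by i, columns by (j,k) = (0,0), (0,1), (0,2), (1,0), (1,1), (1,2)) is [[2, 0, -4, 18, 4, -12], [2, 0, -4, 24, 6, -12]].
There the 2×2 minor on rows i ∈ {0, 1}, columns (j,k) ∈ {(0,0), (1,0)} is det [[2, 18], [2, 24]] = 12 ≠ 0, so this unfolding has rank ≥ 2; CP rank is at least every unfolding rank, so rank(T) ≥ 2. (Unfolding ranks only ever bound the CP rank from below — rank(T) can be strictly larger than all of them — so the matching upper bound has to come from an explicit 2-term decomposition.)
Upper bound — finding two terms. Write S_k = T[:,:,k] for the frontal slices: S₀ = [[2, 18], [2, 24]], S₁ = [[0, 4], [0, 6]], S₂ = [[-4, -12], [-4, -12]].
If T = a₁ ∘ b₁ ∘ c₁ + a₂ ∘ b₂ ∘ c₂ then each S_k = c₁[k]·a₁b₁ᵀ + c₂[k]·a₂b₂ᵀ. S₀ and S₁ are linearly independent, so a₁b₁ᵀ and a₂b₂ᵀ must span the same plane of matrices: they are the rank-1 matrices of the form x·S₀ + y·S₁.
det(x·S₀ + y·S₁) is 12·x² + 4·xy = 4·(3·x + y)(x), vanishing at (x:y) = (1:-3) and (0:1).
M₁ = S₀ − 3·S₁ = [[2, 6], [2, 6]] = 2·[1, 1][1, 3]ᵀ and M₂ = S₁ = [[0, 4], [0, 6]] = 2·[2, 3][0, 1]ᵀ, so take a₁ = [1, 1], b₁ = [1, 3], a₂ = [2, 3], b₂ = [0, 1].
Each slice is an integer combination of E₁ = a₁b₁ᵀ and E₂ = a₂b₂ᵀ: S₀ = 2·E₁ + 6·E₂, S₁ = 2·E₂, S₂ = −4·E₁; reading off coefficients, c₁ = [2, 0, -4] and c₂ = [6, 2, 0].
Hence T = [1, 1] ∘ [1, 3] ∘ [2, 0, -4] + [2, 3] ∘ [0, 1] ∘ [6, 2, 0], so rank(T) ≤ 2.
These bounds meet, so rank(T) = 2.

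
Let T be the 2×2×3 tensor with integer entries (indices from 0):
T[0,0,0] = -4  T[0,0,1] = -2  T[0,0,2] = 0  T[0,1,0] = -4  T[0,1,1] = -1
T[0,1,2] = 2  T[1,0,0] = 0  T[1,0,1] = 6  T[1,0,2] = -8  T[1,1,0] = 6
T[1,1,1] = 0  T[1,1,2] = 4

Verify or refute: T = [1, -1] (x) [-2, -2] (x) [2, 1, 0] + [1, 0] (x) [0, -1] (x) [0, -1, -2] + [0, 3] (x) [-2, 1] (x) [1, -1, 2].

Reconstruct entry (1,0,0) from the claimed factors: Σₗ aₗ[1]bₗ[0]cₗ[0] = (-1)·(-2)·(2) + (0)·(0)·(0) + (3)·(-2)·(1) = -2, but T[1,0,0] = 0. The claim is false.

No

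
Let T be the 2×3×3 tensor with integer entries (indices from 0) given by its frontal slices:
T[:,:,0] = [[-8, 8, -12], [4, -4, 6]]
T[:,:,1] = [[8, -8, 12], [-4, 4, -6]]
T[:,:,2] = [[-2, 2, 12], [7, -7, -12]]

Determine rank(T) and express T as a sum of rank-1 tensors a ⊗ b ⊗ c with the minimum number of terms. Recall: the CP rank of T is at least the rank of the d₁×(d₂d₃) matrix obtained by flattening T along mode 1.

rank(T) = 2

Lower bound: the mode-2 unfolding of T (rows indexed by j, columns by (i,k) = (0,0), (0,1), (0,2), (1,0), (1,1), (1,2)) is [[-8, 8, -2, 4, -4, 7], [8, -8, 2, -4, 4, -7], [-12, 12, 12, 6, -6, -12]].
There the 2×2 minor on rows j ∈ {0, 2}, columns (i,k) ∈ {(0,0), (0,2)} is det [[-8, -2], [-12, 12]] = -120 ≠ 0, so this unfolding has rank ≥ 2; CP rank is at least every unfolding rank, so rank(T) ≥ 2. (Unfolding ranks only ever bound the CP rank from below — rank(T) can be strictly larger than all of them — so the matching upper bound has to come from an explicit 2-term decomposition.)
Upper bound — finding two terms. Write S_k = T[:,:,k] for the frontal slices: S₀ = [[-8, 8, -12], [4, -4, 6]], S₁ = [[8, -8, 12], [-4, 4, -6]], S₂ = [[-2, 2, 12], [7, -7, -12]].
If T = a₁ ⊗ b₁ ⊗ c₁ + a₂ ⊗ b₂ ⊗ c₂ then each S_k = c₁[k]·a₁b₁ᵀ + c₂[k]·a₂b₂ᵀ. S₀ and S₂ are linearly independent, so a₁b₁ᵀ and a₂b₂ᵀ must span the same plane of matrices: they are the rank-1 matrices of the form x·S₀ + y·S₂.
The 2×2 minor of x·S₀ + y·S₂ on rows {0,1}, columns {0,2} is 120·xy − 60·y² = 60·(2·x − y)(y), vanishing at (x:y) = (1:2) and (1:0).
M₁ = S₀ + 2·S₂ = [[-12, 12, 12], [18, -18, -18]] = (-6)·[2, -3][1, -1, -1]ᵀ and M₂ = S₀ = [[-8, 8, -12], [4, -4, 6]] = (-2)·[2, -1][2, -2, 3]ᵀ, so take a₁ = [2, -3], b₁ = [1, -1, -1], a₂ = [2, -1], b₂ = [2, -2, 3].
Each slice is an integer combination of E₁ = a₁b₁ᵀ and E₂ = a₂b₂ᵀ: S₀ = −2·E₂, S₁ = 2·E₂, S₂ = −3·E₁ + E₂; reading off coefficients, c₁ = [0, 0, -3] and c₂ = [-2, 2, 1].
Hence T = [2, -3] ⊗ [1, -1, -1] ⊗ [0, 0, -3] + [2, -1] ⊗ [2, -2, 3] ⊗ [-2, 2, 1], so rank(T) ≤ 2.
These bounds meet, so rank(T) = 2.
Check entry T[0,2,0] = -12: (2)·(-1)·(0) + (2)·(3)·(-2) = -12.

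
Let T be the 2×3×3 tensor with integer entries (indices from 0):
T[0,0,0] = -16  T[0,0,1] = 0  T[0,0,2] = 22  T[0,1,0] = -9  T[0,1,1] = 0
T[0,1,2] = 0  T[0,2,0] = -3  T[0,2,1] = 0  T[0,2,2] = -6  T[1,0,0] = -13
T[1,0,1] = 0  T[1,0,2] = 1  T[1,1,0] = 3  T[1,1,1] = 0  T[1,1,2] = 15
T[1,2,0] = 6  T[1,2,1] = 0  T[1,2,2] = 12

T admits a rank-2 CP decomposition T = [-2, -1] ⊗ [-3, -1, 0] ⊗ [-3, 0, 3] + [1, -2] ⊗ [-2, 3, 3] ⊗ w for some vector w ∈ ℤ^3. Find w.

w = [-1, 0, -2]

Subtract the known terms from T to get the rank-1 residual R = [1, -2] ⊗ [-2, 3, 3] ⊗ w, so R[i,j,k] = a[i]·b[j]·w[k]. Pick indices with nonzero a[0]·b[0] = (1)·(-2) = -2. Only the fibre through (0,0,·) is needed: R[0,0,:] = T[0,0,:] − Σₗ aₗ[0]bₗ[0]cₗ = [-16, 0, 22] − (-2)·(-3)·[-3, 0, 3] = [2, 0, 4]. Then w[k] = R[0,0,k] / -2 for each k, giving w = [2, 0, 4] / -2 = [-1, 0, -2].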